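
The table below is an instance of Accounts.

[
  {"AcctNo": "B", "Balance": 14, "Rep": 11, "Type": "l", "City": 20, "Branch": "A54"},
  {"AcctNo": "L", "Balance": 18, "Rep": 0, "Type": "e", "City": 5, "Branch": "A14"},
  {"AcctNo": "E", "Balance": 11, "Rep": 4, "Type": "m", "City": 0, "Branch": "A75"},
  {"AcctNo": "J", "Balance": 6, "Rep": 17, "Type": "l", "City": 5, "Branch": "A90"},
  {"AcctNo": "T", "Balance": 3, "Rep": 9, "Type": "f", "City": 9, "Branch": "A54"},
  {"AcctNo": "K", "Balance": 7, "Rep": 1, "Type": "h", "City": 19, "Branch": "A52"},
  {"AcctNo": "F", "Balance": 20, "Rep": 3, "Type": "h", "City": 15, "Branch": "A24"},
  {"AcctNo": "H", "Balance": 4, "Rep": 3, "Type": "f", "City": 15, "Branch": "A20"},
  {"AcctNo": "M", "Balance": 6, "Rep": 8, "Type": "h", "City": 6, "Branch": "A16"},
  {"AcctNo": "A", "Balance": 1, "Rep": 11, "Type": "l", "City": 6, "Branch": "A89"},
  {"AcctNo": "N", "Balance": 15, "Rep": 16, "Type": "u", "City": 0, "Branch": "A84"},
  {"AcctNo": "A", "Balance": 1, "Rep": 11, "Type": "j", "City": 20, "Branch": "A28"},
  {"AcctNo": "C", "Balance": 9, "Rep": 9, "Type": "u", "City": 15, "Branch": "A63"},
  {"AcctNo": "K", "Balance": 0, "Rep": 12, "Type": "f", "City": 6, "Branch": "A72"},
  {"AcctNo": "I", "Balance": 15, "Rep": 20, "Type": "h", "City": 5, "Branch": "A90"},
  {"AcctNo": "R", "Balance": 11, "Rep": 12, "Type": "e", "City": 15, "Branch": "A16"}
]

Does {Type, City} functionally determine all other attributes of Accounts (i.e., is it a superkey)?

All 16 rows have distinct {Type, City} values, so {Type, City} → (all attributes) holds and {Type, City} is a superkey.

Yes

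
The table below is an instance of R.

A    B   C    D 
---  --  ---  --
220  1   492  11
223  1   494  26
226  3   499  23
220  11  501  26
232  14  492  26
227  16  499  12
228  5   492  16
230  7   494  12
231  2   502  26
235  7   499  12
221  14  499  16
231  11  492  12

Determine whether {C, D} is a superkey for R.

No

Two distinct rows share (C=499, D=12), so {C, D} does not determine every attribute — not a superkey.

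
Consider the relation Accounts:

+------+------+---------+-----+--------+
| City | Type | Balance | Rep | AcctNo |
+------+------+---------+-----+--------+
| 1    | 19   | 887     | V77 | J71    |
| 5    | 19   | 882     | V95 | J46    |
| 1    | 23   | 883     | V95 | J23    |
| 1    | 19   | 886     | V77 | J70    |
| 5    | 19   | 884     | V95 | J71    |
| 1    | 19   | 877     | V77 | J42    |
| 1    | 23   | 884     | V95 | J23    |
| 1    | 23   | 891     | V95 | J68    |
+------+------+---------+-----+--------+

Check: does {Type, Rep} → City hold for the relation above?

(Type=19, Rep=V77): 3 rows → City = 1, 1, 1 ✓
(Type=19, Rep=V95): 2 rows → City = 5, 5 ✓
(Type=23, Rep=V95): 3 rows → City = 1, 1, 1 ✓
Every {Type, Rep} value is associated with a single City value, so {Type, Rep} → City holds.

Yes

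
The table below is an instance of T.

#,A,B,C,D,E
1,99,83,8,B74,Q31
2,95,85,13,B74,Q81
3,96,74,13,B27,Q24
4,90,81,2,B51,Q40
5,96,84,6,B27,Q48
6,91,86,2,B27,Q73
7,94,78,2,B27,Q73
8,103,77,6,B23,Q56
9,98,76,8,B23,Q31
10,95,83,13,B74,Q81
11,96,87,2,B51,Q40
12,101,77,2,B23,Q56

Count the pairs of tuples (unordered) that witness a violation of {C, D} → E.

(C=13, D=B74): all 2 rows agree on E — 0 pairs.
(C=2, D=B51): all 2 rows agree on E — 0 pairs.
(C=2, D=B27): all 2 rows agree on E — 0 pairs.

0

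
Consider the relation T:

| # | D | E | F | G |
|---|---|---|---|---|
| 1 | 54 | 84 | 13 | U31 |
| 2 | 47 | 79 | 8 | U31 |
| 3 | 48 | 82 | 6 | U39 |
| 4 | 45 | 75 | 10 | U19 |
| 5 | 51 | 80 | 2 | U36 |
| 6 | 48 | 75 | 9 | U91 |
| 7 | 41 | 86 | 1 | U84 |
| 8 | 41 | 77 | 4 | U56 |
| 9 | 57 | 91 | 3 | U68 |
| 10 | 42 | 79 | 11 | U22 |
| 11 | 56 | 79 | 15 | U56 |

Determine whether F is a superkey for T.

All 11 rows have distinct F values, so F → (all attributes) holds and F is a superkey.

Yes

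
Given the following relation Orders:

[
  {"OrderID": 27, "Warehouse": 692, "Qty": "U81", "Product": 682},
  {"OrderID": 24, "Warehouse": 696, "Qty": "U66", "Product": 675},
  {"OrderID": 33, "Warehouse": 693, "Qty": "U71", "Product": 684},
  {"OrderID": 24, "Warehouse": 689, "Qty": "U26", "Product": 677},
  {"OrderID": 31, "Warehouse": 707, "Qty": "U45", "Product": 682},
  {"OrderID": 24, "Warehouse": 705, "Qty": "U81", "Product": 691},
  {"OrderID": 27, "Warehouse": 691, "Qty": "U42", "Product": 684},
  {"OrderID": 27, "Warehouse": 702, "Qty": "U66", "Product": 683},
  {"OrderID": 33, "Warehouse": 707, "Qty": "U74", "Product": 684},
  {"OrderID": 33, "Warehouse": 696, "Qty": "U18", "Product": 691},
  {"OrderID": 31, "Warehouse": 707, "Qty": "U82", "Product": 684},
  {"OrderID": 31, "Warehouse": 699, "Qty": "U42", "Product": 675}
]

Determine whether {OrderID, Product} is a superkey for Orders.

Two distinct rows share (OrderID=33, Product=684), so {OrderID, Product} does not determine every attribute — not a superkey.

No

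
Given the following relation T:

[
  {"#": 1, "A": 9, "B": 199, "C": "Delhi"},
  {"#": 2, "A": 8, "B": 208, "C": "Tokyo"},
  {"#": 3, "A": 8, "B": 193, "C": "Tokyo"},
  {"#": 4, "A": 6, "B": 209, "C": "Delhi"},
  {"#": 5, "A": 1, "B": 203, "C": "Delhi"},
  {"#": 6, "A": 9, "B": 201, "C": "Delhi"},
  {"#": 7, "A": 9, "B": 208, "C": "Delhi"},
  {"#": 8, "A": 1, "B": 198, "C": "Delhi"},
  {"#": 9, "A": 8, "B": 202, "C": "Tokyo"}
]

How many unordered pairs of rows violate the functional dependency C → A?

C=Delhi: violating pairs (1,4), (1,5), (1,8), (4,5), (4,6), (4,7), (4,8), (5,6), (5,7), (6,8), (7,8) — 11 pairs.
C=Tokyo: all 3 rows agree on A — 0 pairs.

11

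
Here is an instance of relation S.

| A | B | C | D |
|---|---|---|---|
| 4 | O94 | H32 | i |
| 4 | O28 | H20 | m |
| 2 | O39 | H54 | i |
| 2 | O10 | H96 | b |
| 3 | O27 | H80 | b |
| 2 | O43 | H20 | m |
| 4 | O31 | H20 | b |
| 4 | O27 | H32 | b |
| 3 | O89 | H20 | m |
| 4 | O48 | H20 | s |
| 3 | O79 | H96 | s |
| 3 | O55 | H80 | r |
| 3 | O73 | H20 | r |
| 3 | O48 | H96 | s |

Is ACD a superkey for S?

No

Two distinct rows share (A=3, C=H96, D=s), so ACD does not determine every attribute — not a superkey.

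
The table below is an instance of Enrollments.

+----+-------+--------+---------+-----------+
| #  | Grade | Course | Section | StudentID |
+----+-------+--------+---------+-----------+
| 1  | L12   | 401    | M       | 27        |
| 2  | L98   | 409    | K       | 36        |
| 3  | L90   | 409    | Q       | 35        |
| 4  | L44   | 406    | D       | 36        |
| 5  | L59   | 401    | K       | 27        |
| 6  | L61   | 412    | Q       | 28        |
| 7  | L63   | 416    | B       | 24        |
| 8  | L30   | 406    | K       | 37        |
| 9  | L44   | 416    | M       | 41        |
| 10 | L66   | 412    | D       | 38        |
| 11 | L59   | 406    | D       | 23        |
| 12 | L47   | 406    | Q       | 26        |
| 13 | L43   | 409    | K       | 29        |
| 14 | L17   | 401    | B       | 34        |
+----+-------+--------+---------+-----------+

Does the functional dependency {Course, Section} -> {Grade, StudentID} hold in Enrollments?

No

(Course=401, Section=M): row 1 → {Grade,StudentID} = (L12, 27) ✓
(Course=409, Section=K): rows 2, 13 → {Grade,StudentID} takes values {(L98, 36), (L43, 29)} — violation
(Course=409, Section=Q): row 3 → {Grade,StudentID} = (L90, 35) ✓
(Course=406, Section=D): rows 4, 11 → {Grade,StudentID} takes values {(L44, 36), (L59, 23)} — violation
(Course=401, Section=K): row 5 → {Grade,StudentID} = (L59, 27) ✓
(Course=412, Section=Q): row 6 → {Grade,StudentID} = (L61, 28) ✓
(Course=416, Section=B): row 7 → {Grade,StudentID} = (L63, 24) ✓
(Course=406, Section=K): row 8 → {Grade,StudentID} = (L30, 37) ✓
(Course=416, Section=M): row 9 → {Grade,StudentID} = (L44, 41) ✓
(Course=412, Section=D): row 10 → {Grade,StudentID} = (L66, 38) ✓
(Course=406, Section=Q): row 12 → {Grade,StudentID} = (L47, 26) ✓
(Course=401, Section=B): row 14 → {Grade,StudentID} = (L17, 34) ✓
Two rows agree on {Course, Section} but differ on {Grade, StudentID}, so {Course, Section} -> {Grade, StudentID} does not hold.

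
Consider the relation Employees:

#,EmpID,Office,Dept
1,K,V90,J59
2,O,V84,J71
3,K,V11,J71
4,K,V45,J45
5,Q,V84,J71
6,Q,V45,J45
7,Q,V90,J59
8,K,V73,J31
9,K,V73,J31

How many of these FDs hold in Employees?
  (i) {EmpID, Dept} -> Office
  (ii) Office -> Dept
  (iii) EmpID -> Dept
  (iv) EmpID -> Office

2

(i) {EmpID, Dept} -> Office: every LHS value maps to a single RHS value — holds.
(ii) Office -> Dept: every LHS value maps to a single RHS value — holds.
(iii) EmpID -> Dept: EmpID=K: rows 1, 3, 4, 8, 9 → Dept takes values {J59, J71, J45, J31} — violation; EmpID=Q: rows 5, 6, 7 → Dept takes values {J71, J45, J59} — violation — fails.
(iv) EmpID -> Office: EmpID=K: rows 1, 3, 4, 8, 9 → Office takes values {V90, V11, V45, V73} — violation; EmpID=Q: rows 5, 6, 7 → Office takes values {V84, V45, V90} — violation — fails.
2 of the 4 dependencies hold.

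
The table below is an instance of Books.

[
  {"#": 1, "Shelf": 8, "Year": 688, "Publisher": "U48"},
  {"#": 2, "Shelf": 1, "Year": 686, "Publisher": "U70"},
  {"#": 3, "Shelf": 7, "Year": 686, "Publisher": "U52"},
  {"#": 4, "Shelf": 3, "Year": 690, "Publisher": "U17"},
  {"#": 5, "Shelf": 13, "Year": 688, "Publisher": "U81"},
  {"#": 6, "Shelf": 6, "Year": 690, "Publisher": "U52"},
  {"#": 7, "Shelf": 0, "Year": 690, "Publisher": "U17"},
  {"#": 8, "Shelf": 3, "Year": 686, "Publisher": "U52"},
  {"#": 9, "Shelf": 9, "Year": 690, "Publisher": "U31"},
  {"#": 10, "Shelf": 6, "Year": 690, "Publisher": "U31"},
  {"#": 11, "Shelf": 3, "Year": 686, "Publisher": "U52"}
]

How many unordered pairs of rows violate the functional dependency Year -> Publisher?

Year=688: violating pairs (1,5) — 1 pair.
Year=686: violating pairs (2,3), (2,8), (2,11) — 3 pairs.
Year=690: violating pairs (4,6), (4,9), (4,10), (6,7), (6,9), (6,10), (7,9), (7,10) — 8 pairs.

12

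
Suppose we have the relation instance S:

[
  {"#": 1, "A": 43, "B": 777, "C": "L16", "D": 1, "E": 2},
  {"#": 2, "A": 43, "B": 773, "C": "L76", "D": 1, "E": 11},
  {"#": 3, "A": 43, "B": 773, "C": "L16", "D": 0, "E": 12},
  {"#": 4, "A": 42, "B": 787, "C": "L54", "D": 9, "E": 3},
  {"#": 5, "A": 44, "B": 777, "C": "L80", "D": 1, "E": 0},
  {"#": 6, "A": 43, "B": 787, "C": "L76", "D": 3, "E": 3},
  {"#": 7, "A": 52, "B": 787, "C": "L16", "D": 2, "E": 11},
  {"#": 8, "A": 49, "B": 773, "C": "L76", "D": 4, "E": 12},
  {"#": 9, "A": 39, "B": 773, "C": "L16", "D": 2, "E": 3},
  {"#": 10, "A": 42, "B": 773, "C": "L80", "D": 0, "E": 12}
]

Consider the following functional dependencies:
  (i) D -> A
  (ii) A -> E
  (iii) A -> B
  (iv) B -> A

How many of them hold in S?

(i) D -> A: D=1: rows 1, 2, 5 → A takes values {43, 44} — violation; D=0: rows 3, 10 → A takes values {43, 42} — violation; D=2: rows 7, 9 → A takes values {52, 39} — violation — fails.
(ii) A -> E: A=43: rows 1, 2, 3, 6 → E takes values {2, 11, 12, 3} — violation; A=42: rows 4, 10 → E takes values {3, 12} — violation — fails.
(iii) A -> B: A=43: rows 1, 2, 3, 6 → B takes values {777, 773, 787} — violation; A=42: rows 4, 10 → B takes values {787, 773} — violation — fails.
(iv) B -> A: B=777: rows 1, 5 → A takes values {43, 44} — violation; B=773: rows 2, 3, 8, 9, 10 → A takes values {43, 49, 39, 42} — violation; B=787: rows 4, 6, 7 → A takes values {42, 43, 52} — violation — fails.
None of the 4 dependencies hold.

0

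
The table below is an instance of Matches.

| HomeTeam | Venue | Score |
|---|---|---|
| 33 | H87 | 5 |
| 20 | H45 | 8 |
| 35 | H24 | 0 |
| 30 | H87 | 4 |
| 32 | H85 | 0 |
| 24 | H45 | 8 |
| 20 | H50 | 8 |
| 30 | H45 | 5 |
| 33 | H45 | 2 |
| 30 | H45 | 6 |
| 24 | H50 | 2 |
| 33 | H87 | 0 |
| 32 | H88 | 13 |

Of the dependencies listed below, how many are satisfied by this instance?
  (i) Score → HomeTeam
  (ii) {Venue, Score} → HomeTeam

0

(i) Score → HomeTeam: Score=5: 2 rows → HomeTeam takes values {33, 30} — violation; Score=8: 3 rows → HomeTeam takes values {20, 24} — violation; Score=0: 3 rows → HomeTeam takes values {35, 32, 33} — violation; Score=2: 2 rows → HomeTeam takes values {33, 24} — violation — fails.
(ii) {Venue, Score} → HomeTeam: (Venue=H45, Score=8): 2 rows → HomeTeam takes values {20, 24} — violation — fails.
None of the 2 dependencies hold.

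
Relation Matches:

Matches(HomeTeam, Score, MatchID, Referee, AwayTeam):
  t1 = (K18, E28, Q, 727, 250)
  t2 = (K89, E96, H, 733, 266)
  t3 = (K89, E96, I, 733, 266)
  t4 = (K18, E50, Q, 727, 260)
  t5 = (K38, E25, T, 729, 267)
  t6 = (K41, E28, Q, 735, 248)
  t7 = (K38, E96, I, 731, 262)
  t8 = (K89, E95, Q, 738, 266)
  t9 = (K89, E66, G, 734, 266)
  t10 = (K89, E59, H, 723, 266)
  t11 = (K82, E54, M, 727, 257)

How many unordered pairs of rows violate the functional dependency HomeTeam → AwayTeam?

HomeTeam=K18: violating pairs (1,4) — 1 pair.
HomeTeam=K89: all 5 rows agree on AwayTeam — 0 pairs.
HomeTeam=K38: violating pairs (5,7) — 1 pair.

2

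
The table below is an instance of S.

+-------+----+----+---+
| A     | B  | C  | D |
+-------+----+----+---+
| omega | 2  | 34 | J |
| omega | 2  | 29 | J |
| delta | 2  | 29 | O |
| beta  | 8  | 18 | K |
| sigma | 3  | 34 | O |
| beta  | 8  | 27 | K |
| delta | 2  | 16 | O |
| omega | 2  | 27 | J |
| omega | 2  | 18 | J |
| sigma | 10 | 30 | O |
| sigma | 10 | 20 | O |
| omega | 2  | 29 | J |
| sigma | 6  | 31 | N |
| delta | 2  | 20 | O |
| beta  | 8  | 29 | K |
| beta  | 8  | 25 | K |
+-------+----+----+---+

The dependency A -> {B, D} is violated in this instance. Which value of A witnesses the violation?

sigma

A=omega: 5 rows → {B,D} = (2, J), (2, J), (2, J), (2, J), (2, J) ✓
A=delta: 3 rows → {B,D} = (2, O), (2, O), (2, O) ✓
A=beta: 4 rows → {B,D} = (8, K), (8, K), (8, K), (8, K) ✓
A=sigma: 4 rows → {B,D} takes values {(3, O), (10, O), (6, N)} — violation
The only A value with inconsistent RHS is A=sigma.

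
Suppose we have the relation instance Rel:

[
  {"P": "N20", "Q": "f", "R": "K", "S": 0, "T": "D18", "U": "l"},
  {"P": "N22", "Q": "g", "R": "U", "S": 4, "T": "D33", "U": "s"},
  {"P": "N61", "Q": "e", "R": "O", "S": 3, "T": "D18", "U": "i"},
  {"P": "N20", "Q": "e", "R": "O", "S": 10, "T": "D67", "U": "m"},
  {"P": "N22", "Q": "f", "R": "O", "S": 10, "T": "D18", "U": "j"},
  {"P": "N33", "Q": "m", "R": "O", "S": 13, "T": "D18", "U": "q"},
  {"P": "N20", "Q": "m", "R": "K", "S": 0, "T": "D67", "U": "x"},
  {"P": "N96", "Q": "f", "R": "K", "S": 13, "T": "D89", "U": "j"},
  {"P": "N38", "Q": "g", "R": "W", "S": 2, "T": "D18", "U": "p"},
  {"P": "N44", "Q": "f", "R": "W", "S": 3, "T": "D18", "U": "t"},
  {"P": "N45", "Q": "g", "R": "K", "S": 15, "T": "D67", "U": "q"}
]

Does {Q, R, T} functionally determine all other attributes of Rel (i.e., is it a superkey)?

Yes

All 11 rows have distinct {Q, R, T} values, so {Q, R, T} → (all attributes) holds and {Q, R, T} is a superkey.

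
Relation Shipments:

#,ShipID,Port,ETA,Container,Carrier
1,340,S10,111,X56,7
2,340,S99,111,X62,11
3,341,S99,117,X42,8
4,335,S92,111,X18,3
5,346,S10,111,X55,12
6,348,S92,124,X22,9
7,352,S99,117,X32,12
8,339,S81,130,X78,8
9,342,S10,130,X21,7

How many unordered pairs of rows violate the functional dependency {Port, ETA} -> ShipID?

2

(Port=S10, ETA=111): violating pairs (1,5) — 1 pair.
(Port=S99, ETA=117): violating pairs (3,7) — 1 pair.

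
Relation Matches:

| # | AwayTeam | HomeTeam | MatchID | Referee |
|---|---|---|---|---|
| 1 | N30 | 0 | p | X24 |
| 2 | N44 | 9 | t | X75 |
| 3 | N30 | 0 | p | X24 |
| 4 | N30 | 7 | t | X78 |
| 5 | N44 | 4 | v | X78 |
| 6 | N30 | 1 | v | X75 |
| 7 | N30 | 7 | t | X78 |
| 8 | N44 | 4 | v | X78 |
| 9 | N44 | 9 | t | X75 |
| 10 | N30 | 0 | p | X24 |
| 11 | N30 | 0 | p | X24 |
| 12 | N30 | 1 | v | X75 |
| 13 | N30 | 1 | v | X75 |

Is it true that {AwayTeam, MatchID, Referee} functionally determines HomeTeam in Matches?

(AwayTeam=N30, MatchID=p, Referee=X24): rows 1, 3, 10, 11 → HomeTeam = 0, 0, 0, 0 ✓
(AwayTeam=N44, MatchID=t, Referee=X75): rows 2, 9 → HomeTeam = 9, 9 ✓
(AwayTeam=N30, MatchID=t, Referee=X78): rows 4, 7 → HomeTeam = 7, 7 ✓
(AwayTeam=N44, MatchID=v, Referee=X78): rows 5, 8 → HomeTeam = 4, 4 ✓
(AwayTeam=N30, MatchID=v, Referee=X75): rows 6, 12, 13 → HomeTeam = 1, 1, 1 ✓
Every {AwayTeam, MatchID, Referee} value is associated with a single HomeTeam value, so {AwayTeam, MatchID, Referee} -> HomeTeam holds.

Yes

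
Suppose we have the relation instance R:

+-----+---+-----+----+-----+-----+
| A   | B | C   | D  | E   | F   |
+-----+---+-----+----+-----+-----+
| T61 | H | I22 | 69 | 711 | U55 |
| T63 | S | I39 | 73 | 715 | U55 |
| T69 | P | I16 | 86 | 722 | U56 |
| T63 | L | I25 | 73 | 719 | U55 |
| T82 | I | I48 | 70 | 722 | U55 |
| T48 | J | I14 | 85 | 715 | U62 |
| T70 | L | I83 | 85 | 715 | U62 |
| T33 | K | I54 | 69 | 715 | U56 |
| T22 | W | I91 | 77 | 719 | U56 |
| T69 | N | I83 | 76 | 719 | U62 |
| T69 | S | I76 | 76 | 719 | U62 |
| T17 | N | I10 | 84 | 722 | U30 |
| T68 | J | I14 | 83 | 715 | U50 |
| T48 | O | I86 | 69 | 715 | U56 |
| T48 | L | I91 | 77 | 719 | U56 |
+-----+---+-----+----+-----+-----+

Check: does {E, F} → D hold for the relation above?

(E=711, F=U55): 1 row → D = 69 ✓
(E=715, F=U55): 1 row → D = 73 ✓
(E=722, F=U56): 1 row → D = 86 ✓
(E=719, F=U55): 1 row → D = 73 ✓
(E=722, F=U55): 1 row → D = 70 ✓
(E=715, F=U62): 2 rows → D = 85, 85 ✓
(E=715, F=U56): 2 rows → D = 69, 69 ✓
(E=719, F=U56): 2 rows → D = 77, 77 ✓
(E=719, F=U62): 2 rows → D = 76, 76 ✓
(E=722, F=U30): 1 row → D = 84 ✓
(E=715, F=U50): 1 row → D = 83 ✓
Every {E, F} value is associated with a single D value, so {E, F} → D holds.

Yes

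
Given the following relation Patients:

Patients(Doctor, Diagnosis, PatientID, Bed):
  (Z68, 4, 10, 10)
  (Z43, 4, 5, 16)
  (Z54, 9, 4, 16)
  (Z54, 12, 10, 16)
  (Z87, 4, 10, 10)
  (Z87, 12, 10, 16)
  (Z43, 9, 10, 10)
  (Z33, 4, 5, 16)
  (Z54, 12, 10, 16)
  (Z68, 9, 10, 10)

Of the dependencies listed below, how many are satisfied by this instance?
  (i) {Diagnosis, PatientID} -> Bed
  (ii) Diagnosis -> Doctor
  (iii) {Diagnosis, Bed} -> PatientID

2

(i) {Diagnosis, PatientID} -> Bed: every LHS value maps to a single RHS value — holds.
(ii) Diagnosis -> Doctor: Diagnosis=4: 4 rows → Doctor takes values {Z68, Z43, Z87, Z33} — violation; Diagnosis=9: 3 rows → Doctor takes values {Z54, Z43, Z68} — violation; Diagnosis=12: 3 rows → Doctor takes values {Z54, Z87} — violation — fails.
(iii) {Diagnosis, Bed} -> PatientID: every LHS value maps to a single RHS value — holds.
2 of the 3 dependencies hold.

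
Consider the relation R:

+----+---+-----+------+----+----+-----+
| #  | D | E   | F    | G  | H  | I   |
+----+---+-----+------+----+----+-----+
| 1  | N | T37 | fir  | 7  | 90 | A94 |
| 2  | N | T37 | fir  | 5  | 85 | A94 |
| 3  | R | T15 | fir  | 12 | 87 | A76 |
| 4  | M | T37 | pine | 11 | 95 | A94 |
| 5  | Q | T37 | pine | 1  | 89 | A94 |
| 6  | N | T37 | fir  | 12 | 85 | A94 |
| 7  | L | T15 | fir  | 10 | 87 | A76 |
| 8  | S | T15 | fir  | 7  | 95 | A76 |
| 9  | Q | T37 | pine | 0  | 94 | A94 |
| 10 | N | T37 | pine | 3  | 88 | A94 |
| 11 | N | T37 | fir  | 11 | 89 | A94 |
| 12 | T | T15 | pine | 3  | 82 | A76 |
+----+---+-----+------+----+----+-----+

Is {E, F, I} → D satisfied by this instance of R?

No

(E=T37, F=fir, I=A94): rows 1, 2, 6, 11 → D = N, N, N, N ✓
(E=T15, F=fir, I=A76): rows 3, 7, 8 → D takes values {R, L, S} — violation
(E=T37, F=pine, I=A94): rows 4, 5, 9, 10 → D takes values {M, Q, N} — violation
(E=T15, F=pine, I=A76): row 12 → D = T ✓
Two rows agree on {E, F, I} but differ on D, so {E, F, I} → D does not hold.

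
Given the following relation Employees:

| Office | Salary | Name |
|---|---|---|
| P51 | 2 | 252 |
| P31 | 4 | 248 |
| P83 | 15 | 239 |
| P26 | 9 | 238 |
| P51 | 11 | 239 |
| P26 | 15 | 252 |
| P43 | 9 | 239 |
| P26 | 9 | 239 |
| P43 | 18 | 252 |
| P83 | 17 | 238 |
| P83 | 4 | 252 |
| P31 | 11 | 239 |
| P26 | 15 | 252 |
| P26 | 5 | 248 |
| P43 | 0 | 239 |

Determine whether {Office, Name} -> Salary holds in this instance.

No

(Office=P51, Name=252): 1 row → Salary = 2 ✓
(Office=P31, Name=248): 1 row → Salary = 4 ✓
(Office=P83, Name=239): 1 row → Salary = 15 ✓
(Office=P26, Name=238): 1 row → Salary = 9 ✓
(Office=P51, Name=239): 1 row → Salary = 11 ✓
(Office=P26, Name=252): 2 rows → Salary = 15, 15 ✓
(Office=P43, Name=239): 2 rows → Salary takes values {9, 0} — violation
(Office=P26, Name=239): 1 row → Salary = 9 ✓
(Office=P43, Name=252): 1 row → Salary = 18 ✓
(Office=P83, Name=238): 1 row → Salary = 17 ✓
(Office=P83, Name=252): 1 row → Salary = 4 ✓
(Office=P31, Name=239): 1 row → Salary = 11 ✓
(Office=P26, Name=248): 1 row → Salary = 5 ✓
Two rows agree on {Office, Name} but differ on Salary, so {Office, Name} -> Salary does not hold.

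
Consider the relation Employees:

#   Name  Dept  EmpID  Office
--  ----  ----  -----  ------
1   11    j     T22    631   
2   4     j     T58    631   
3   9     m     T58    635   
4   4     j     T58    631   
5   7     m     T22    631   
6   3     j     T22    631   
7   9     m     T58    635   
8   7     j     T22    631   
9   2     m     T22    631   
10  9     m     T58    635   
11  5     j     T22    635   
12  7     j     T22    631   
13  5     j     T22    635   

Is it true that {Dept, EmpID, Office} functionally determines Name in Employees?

No

(Dept=j, EmpID=T22, Office=631): rows 1, 6, 8, 12 → Name takes values {11, 3, 7} — violation
(Dept=j, EmpID=T58, Office=631): rows 2, 4 → Name = 4, 4 ✓
(Dept=m, EmpID=T58, Office=635): rows 3, 7, 10 → Name = 9, 9, 9 ✓
(Dept=m, EmpID=T22, Office=631): rows 5, 9 → Name takes values {7, 2} — violation
(Dept=j, EmpID=T22, Office=635): rows 11, 13 → Name = 5, 5 ✓
Two rows agree on {Dept, EmpID, Office} but differ on Name, so {Dept, EmpID, Office} -> Name does not hold.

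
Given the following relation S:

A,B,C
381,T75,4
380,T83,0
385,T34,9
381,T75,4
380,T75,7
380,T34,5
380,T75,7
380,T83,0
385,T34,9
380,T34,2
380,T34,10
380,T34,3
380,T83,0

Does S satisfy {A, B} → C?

(A=381, B=T75): 2 rows → C = 4, 4 ✓
(A=380, B=T83): 3 rows → C = 0, 0, 0 ✓
(A=385, B=T34): 2 rows → C = 9, 9 ✓
(A=380, B=T75): 2 rows → C = 7, 7 ✓
(A=380, B=T34): 4 rows → C takes values {5, 2, 10, 3} — violation
Two rows agree on {A, B} but differ on C, so {A, B} → C does not hold.

No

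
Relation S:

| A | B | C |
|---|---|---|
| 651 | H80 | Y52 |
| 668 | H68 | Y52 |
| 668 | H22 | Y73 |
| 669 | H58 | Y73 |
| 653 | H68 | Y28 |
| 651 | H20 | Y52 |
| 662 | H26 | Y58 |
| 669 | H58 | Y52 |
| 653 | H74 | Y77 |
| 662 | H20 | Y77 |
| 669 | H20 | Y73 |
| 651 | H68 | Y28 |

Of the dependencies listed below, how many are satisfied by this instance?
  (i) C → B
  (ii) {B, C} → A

0

(i) C → B: C=Y52: 4 rows → B takes values {H80, H68, H20, H58} — violation; C=Y73: 3 rows → B takes values {H22, H58, H20} — violation; C=Y77: 2 rows → B takes values {H74, H20} — violation — fails.
(ii) {B, C} → A: (B=H68, C=Y28): 2 rows → A takes values {653, 651} — violation — fails.
None of the 2 dependencies hold.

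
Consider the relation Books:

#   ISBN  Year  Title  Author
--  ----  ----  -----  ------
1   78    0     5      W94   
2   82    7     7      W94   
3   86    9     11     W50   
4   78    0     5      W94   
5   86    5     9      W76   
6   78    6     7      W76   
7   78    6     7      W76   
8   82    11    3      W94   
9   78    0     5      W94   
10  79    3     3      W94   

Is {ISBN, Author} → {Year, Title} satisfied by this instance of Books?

No

(ISBN=78, Author=W94): rows 1, 4, 9 → {Year,Title} = (0, 5), (0, 5), (0, 5) ✓
(ISBN=82, Author=W94): rows 2, 8 → {Year,Title} takes values {(7, 7), (11, 3)} — violation
(ISBN=86, Author=W50): row 3 → {Year,Title} = (9, 11) ✓
(ISBN=86, Author=W76): row 5 → {Year,Title} = (5, 9) ✓
(ISBN=78, Author=W76): rows 6, 7 → {Year,Title} = (6, 7), (6, 7) ✓
(ISBN=79, Author=W94): row 10 → {Year,Title} = (3, 3) ✓
Two rows agree on {ISBN, Author} but differ on {Year, Title}, so {ISBN, Author} → {Year, Title} does not hold.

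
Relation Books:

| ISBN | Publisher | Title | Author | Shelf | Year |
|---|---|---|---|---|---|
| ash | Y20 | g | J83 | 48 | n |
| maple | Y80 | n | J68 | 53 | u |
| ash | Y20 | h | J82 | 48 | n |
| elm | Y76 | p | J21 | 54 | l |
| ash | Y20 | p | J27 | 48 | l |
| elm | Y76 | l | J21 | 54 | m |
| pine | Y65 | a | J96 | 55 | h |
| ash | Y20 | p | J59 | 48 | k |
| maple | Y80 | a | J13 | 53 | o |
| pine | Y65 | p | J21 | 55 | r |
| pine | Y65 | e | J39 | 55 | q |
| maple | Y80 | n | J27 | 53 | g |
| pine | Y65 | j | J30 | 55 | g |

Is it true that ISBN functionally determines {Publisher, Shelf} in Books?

Yes

ISBN=ash: 4 rows → {Publisher,Shelf} = (Y20, 48), (Y20, 48), (Y20, 48), (Y20, 48) ✓
ISBN=maple: 3 rows → {Publisher,Shelf} = (Y80, 53), (Y80, 53), (Y80, 53) ✓
ISBN=elm: 2 rows → {Publisher,Shelf} = (Y76, 54), (Y76, 54) ✓
ISBN=pine: 4 rows → {Publisher,Shelf} = (Y65, 55), (Y65, 55), (Y65, 55), (Y65, 55) ✓
Every ISBN value is associated with a single {Publisher, Shelf} value, so ISBN -> {Publisher, Shelf} holds.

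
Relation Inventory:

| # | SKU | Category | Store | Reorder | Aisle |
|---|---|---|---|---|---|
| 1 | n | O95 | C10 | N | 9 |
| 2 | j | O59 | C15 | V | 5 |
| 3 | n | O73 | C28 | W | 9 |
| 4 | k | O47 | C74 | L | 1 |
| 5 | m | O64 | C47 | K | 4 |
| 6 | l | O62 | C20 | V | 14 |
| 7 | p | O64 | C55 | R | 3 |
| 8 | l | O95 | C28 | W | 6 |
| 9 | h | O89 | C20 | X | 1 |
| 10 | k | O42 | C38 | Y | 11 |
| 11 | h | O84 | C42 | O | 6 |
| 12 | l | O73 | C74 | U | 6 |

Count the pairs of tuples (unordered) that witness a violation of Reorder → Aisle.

2

Reorder=V: violating pairs (2,6) — 1 pair.
Reorder=W: violating pairs (3,8) — 1 pair.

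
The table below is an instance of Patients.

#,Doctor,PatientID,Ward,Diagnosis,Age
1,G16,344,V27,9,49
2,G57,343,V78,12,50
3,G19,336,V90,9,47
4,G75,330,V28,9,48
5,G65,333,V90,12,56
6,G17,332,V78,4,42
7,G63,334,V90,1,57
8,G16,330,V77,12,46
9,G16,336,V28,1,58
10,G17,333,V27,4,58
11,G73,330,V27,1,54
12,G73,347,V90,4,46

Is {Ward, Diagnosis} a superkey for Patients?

All 12 rows have distinct {Ward, Diagnosis} values, so {Ward, Diagnosis} → (all attributes) holds and {Ward, Diagnosis} is a superkey.

Yes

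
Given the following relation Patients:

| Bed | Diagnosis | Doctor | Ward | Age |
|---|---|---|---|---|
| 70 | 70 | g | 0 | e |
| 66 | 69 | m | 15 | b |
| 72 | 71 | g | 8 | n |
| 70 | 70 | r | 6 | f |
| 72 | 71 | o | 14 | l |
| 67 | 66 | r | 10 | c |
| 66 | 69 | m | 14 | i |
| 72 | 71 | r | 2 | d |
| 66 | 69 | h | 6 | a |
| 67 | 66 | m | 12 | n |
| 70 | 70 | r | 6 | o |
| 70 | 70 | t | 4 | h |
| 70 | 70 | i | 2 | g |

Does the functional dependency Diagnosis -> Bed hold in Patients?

Yes

Diagnosis=70: 5 rows → Bed = 70, 70, 70, 70, 70 ✓
Diagnosis=69: 3 rows → Bed = 66, 66, 66 ✓
Diagnosis=71: 3 rows → Bed = 72, 72, 72 ✓
Diagnosis=66: 2 rows → Bed = 67, 67 ✓
Every Diagnosis value is associated with a single Bed value, so Diagnosis -> Bed holds.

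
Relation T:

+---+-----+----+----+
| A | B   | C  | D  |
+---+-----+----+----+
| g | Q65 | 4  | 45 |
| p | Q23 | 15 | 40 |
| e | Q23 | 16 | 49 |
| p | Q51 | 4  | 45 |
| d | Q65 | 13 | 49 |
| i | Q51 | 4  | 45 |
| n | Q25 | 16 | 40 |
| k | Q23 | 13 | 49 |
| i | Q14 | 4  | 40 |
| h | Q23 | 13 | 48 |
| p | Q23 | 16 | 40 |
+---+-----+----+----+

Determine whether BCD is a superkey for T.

Two distinct rows share (B=Q51, C=4, D=45), so BCD does not determine every attribute — not a superkey.

No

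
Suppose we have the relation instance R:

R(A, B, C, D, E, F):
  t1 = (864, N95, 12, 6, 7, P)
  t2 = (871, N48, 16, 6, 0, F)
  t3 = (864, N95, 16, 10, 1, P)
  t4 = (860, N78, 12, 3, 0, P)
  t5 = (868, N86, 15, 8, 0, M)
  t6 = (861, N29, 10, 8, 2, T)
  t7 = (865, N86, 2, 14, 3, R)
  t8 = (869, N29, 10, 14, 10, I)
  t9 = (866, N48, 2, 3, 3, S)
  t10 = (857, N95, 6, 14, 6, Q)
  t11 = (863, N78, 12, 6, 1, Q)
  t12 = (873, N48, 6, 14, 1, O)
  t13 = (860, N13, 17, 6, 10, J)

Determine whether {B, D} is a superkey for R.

All 13 rows have distinct {B, D} values, so {B, D} → (all attributes) holds and {B, D} is a superkey.

Yes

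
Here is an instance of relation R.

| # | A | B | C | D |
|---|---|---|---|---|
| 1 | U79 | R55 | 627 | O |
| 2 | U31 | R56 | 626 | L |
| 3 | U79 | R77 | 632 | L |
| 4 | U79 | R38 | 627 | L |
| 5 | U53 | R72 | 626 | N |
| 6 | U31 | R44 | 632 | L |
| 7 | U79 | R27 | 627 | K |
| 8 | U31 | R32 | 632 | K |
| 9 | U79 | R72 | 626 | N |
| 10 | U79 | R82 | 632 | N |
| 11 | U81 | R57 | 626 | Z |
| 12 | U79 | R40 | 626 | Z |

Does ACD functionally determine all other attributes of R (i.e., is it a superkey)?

Yes

All 12 rows have distinct ACD values, so ACD → (all attributes) holds and ACD is a superkey.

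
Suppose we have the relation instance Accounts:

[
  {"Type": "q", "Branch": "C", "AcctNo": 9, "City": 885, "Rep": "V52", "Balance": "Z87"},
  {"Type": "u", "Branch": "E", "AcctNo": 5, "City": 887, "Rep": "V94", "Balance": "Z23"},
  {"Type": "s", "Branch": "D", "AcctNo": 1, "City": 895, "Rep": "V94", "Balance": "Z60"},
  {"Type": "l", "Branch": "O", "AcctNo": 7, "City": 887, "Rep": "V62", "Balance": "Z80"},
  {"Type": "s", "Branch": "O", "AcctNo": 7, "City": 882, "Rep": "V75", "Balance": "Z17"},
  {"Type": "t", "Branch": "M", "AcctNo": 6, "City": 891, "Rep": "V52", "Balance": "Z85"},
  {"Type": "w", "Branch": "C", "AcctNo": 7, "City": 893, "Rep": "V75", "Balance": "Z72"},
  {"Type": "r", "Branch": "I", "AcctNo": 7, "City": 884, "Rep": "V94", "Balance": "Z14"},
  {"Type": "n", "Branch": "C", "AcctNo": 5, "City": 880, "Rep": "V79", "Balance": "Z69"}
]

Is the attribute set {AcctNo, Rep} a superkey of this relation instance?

No

Two distinct rows share (AcctNo=7, Rep=V75), so {AcctNo, Rep} does not determine every attribute — not a superkey.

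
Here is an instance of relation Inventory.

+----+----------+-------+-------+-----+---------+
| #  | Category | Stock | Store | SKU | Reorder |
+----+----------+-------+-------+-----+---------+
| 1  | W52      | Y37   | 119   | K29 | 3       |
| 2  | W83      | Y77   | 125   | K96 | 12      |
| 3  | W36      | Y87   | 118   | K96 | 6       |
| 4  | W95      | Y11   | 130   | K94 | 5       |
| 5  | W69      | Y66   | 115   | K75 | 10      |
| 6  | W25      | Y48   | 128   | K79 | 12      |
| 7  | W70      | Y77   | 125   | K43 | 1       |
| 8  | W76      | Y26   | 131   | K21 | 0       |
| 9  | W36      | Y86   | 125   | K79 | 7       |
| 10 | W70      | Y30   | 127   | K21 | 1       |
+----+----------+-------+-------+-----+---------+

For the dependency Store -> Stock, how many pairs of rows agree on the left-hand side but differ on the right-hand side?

2

Store=125: violating pairs (2,9), (7,9) — 2 pairs.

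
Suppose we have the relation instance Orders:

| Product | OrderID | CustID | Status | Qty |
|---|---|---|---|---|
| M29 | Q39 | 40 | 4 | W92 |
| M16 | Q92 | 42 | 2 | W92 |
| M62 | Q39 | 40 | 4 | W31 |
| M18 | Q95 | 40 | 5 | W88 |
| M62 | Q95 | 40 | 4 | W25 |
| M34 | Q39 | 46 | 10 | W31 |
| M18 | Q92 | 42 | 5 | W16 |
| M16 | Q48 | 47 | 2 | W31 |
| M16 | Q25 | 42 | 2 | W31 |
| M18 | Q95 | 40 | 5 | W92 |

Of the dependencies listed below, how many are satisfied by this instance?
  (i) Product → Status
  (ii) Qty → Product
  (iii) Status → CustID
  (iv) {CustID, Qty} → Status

(i) Product → Status: every LHS value maps to a single RHS value — holds.
(ii) Qty → Product: Qty=W92: 3 rows → Product takes values {M29, M16, M18} — violation; Qty=W31: 4 rows → Product takes values {M62, M34, M16} — violation — fails.
(iii) Status → CustID: Status=2: 3 rows → CustID takes values {42, 47} — violation; Status=5: 3 rows → CustID takes values {40, 42} — violation — fails.
(iv) {CustID, Qty} → Status: (CustID=40, Qty=W92): 2 rows → Status takes values {4, 5} — violation — fails.
1 of the 4 dependencies holds.

1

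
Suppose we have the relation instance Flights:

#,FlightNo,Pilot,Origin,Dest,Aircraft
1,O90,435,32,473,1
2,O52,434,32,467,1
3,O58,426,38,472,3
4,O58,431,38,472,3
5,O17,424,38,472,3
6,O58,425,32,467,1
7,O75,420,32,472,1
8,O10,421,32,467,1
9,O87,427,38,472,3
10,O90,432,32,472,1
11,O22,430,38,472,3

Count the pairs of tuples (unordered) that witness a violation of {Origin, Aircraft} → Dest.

11

(Origin=32, Aircraft=1): violating pairs (1,2), (1,6), (1,7), (1,8), (1,10), (2,7), (2,10), (6,7), (6,10), (7,8), (8,10) — 11 pairs.
(Origin=38, Aircraft=3): all 5 rows agree on Dest — 0 pairs.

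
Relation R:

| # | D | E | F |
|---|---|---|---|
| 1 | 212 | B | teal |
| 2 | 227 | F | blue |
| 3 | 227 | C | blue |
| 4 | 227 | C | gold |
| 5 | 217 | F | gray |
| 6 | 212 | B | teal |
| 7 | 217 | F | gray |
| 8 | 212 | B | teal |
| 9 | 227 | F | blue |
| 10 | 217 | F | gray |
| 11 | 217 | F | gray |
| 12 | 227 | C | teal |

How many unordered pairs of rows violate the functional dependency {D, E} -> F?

3

(D=212, E=B): all 3 rows agree on F — 0 pairs.
(D=227, E=F): all 2 rows agree on F — 0 pairs.
(D=227, E=C): violating pairs (3,4), (3,12), (4,12) — 3 pairs.
(D=217, E=F): all 4 rows agree on F — 0 pairs.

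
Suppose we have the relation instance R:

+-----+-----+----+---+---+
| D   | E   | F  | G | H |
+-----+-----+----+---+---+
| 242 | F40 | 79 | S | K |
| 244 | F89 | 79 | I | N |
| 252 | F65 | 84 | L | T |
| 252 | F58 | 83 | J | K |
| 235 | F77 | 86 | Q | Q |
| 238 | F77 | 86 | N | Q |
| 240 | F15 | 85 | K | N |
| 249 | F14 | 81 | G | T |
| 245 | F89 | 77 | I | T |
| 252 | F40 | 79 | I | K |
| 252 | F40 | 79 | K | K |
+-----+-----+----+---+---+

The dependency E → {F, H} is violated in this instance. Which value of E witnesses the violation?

E=F40: 3 rows → {F,H} = (79, K), (79, K), (79, K) ✓
E=F89: 2 rows → {F,H} takes values {(79, N), (77, T)} — violation
E=F65: 1 row → {F,H} = (84, T) ✓
E=F58: 1 row → {F,H} = (83, K) ✓
E=F77: 2 rows → {F,H} = (86, Q), (86, Q) ✓
E=F15: 1 row → {F,H} = (85, N) ✓
E=F14: 1 row → {F,H} = (81, T) ✓
The only E value with inconsistent RHS is E=F89.

F89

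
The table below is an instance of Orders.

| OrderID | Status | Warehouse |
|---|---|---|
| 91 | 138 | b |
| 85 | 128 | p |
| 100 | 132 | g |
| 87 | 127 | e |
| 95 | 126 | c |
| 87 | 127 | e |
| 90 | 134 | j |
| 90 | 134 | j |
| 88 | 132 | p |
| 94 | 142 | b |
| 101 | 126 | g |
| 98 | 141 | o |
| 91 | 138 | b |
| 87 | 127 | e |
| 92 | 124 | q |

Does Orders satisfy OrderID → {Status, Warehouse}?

Yes

OrderID=91: 2 rows → {Status,Warehouse} = (138, b), (138, b) ✓
OrderID=85: 1 row → {Status,Warehouse} = (128, p) ✓
OrderID=100: 1 row → {Status,Warehouse} = (132, g) ✓
OrderID=87: 3 rows → {Status,Warehouse} = (127, e), (127, e), (127, e) ✓
OrderID=95: 1 row → {Status,Warehouse} = (126, c) ✓
OrderID=90: 2 rows → {Status,Warehouse} = (134, j), (134, j) ✓
OrderID=88: 1 row → {Status,Warehouse} = (132, p) ✓
OrderID=94: 1 row → {Status,Warehouse} = (142, b) ✓
OrderID=101: 1 row → {Status,Warehouse} = (126, g) ✓
OrderID=98: 1 row → {Status,Warehouse} = (141, o) ✓
OrderID=92: 1 row → {Status,Warehouse} = (124, q) ✓
Every OrderID value is associated with a single {Status, Warehouse} value, so OrderID → {Status, Warehouse} holds.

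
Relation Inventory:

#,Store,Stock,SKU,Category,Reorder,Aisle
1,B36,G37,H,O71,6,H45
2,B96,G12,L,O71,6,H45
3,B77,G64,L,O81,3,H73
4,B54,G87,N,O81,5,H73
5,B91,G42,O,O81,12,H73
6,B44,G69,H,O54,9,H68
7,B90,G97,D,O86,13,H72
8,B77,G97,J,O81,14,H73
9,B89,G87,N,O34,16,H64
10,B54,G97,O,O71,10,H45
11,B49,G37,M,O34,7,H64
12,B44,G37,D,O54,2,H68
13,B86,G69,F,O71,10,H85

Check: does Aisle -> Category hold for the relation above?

Aisle=H45: rows 1, 2, 10 → Category = O71, O71, O71 ✓
Aisle=H73: rows 3, 4, 5, 8 → Category = O81, O81, O81, O81 ✓
Aisle=H68: rows 6, 12 → Category = O54, O54 ✓
Aisle=H72: row 7 → Category = O86 ✓
Aisle=H64: rows 9, 11 → Category = O34, O34 ✓
Aisle=H85: row 13 → Category = O71 ✓
Every Aisle value is associated with a single Category value, so Aisle -> Category holds.

Yes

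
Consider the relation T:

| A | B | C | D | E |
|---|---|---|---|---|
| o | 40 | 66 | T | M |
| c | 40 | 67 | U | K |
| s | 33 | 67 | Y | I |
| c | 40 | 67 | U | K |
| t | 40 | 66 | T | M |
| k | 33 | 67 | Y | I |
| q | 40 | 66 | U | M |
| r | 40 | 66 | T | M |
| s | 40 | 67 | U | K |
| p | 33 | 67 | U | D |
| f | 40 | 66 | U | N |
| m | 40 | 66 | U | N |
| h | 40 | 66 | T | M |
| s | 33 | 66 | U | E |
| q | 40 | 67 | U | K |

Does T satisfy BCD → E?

No

(B=40, C=66, D=T): 4 rows → E = M, M, M, M ✓
(B=40, C=67, D=U): 4 rows → E = K, K, K, K ✓
(B=33, C=67, D=Y): 2 rows → E = I, I ✓
(B=40, C=66, D=U): 3 rows → E takes values {M, N} — violation
(B=33, C=67, D=U): 1 row → E = D ✓
(B=33, C=66, D=U): 1 row → E = E ✓
Two rows agree on BCD but differ on E, so BCD → E does not hold.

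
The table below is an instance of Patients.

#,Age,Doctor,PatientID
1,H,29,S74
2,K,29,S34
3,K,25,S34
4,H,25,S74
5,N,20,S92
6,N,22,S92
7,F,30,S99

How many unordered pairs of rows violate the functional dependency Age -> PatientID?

0

Age=H: all 2 rows agree on PatientID — 0 pairs.
Age=K: all 2 rows agree on PatientID — 0 pairs.
Age=N: all 2 rows agree on PatientID — 0 pairs.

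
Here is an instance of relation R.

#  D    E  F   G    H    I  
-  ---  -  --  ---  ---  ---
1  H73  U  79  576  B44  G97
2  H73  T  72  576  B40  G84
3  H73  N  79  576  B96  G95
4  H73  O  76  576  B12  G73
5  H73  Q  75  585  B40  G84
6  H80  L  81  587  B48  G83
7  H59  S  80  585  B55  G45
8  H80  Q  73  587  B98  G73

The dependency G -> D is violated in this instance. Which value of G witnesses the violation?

G=576: rows 1, 2, 3, 4 → D = H73, H73, H73, H73 ✓
G=585: rows 5, 7 → D takes values {H73, H59} — violation
G=587: rows 6, 8 → D = H80, H80 ✓
The only G value with inconsistent D is G=585.

585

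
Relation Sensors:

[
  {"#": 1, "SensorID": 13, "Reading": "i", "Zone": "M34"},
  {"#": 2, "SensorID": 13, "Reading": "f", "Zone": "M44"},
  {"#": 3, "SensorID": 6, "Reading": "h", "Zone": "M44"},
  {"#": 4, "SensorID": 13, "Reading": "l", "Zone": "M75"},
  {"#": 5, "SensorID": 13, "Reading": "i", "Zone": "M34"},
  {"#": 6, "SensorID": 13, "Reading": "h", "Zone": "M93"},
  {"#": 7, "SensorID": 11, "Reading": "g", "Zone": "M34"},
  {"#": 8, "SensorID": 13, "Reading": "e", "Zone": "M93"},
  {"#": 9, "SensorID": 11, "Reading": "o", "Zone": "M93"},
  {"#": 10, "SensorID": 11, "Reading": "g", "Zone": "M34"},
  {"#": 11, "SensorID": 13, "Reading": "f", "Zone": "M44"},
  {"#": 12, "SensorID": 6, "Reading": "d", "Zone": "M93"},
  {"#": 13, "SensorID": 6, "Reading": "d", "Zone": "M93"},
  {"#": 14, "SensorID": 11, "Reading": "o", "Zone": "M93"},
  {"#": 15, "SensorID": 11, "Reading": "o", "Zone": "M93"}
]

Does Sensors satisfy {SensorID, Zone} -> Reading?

(SensorID=13, Zone=M34): rows 1, 5 → Reading = i, i ✓
(SensorID=13, Zone=M44): rows 2, 11 → Reading = f, f ✓
(SensorID=6, Zone=M44): row 3 → Reading = h ✓
(SensorID=13, Zone=M75): row 4 → Reading = l ✓
(SensorID=13, Zone=M93): rows 6, 8 → Reading takes values {h, e} — violation
(SensorID=11, Zone=M34): rows 7, 10 → Reading = g, g ✓
(SensorID=11, Zone=M93): rows 9, 14, 15 → Reading = o, o, o ✓
(SensorID=6, Zone=M93): rows 12, 13 → Reading = d, d ✓
Two rows agree on {SensorID, Zone} but differ on Reading, so {SensorID, Zone} -> Reading does not hold.

No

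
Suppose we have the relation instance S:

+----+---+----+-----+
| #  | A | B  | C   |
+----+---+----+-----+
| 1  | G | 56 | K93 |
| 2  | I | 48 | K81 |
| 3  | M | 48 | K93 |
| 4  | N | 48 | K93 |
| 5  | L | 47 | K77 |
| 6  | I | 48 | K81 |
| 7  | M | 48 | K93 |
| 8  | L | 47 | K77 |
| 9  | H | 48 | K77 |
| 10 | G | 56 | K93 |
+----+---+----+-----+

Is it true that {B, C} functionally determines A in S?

No

(B=56, C=K93): rows 1, 10 → A = G, G ✓
(B=48, C=K81): rows 2, 6 → A = I, I ✓
(B=48, C=K93): rows 3, 4, 7 → A takes values {M, N} — violation
(B=47, C=K77): rows 5, 8 → A = L, L ✓
(B=48, C=K77): row 9 → A = H ✓
Two rows agree on {B, C} but differ on A, so {B, C} -> A does not hold.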